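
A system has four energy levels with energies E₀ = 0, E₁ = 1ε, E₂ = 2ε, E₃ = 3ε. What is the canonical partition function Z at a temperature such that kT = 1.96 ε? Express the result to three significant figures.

Eᵢ/kT = 0, 0.51020, 1.0204, 1.5306.
Z = Σ e^(−Eᵢ/kT) = e^(−0) + e^(−0.51020) + e^(−1.0204) + e^(−1.5306) = 1.0000 + 0.60038 + 0.36045 + 0.21641 = 2.1772.

Z = 2.18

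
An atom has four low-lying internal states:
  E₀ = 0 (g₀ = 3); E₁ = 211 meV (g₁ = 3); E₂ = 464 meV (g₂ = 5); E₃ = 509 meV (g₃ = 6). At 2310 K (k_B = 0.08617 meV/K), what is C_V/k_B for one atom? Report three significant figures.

k_BT = 0.08617 × 2310 K = 199.05 meV.
Eᵢ/kT = 0, 1.0600, 2.3311, 2.5571.
Z = Σ gᵢe^(−Eᵢ/kT) = 3·e^(−0) + 3·e^(−1.0600) + 5·e^(−2.3311) + 6·e^(−2.5571) = 3.0000 + 1.0394 + 0.48594 + 0.46518 = 4.9905.
⟨E⟩ = 136.57 meV, ⟨E²⟩ = 54386 meV².
C_V/k_B = (⟨E²⟩ − ⟨E⟩²)/(kT)² = (54386 − 18651)/39621 = 0.902.

0.902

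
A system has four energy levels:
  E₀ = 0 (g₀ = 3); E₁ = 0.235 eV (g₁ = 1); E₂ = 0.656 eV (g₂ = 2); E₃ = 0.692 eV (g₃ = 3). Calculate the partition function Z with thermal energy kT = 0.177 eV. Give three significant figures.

Eᵢ/kT = 0, 1.3277, 3.7062, 3.9096.
Z = Σ gᵢe^(−Eᵢ/kT) = 3·e^(−0) + 1·e^(−1.3277) + 2·e^(−3.7062) + 3·e^(−3.9096) = 3.0000 + 0.26509 + 0.049141 + 0.060146 = 3.3744.

Z = 3.37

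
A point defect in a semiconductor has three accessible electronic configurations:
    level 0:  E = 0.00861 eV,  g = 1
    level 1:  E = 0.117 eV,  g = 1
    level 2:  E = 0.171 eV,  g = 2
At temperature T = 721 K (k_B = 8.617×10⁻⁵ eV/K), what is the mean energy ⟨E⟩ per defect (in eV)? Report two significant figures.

k_BT = 8.617×10⁻⁵ × 721 K = 0.06213 eV.
Eᵢ/kT = 0.1386, 1.883, 2.752.
Z = Σ gᵢe^(−Eᵢ/kT) = 1·e^(−0.1386) + 1·e^(−1.883) + 2·e^(−2.752) = 0.8706 + 0.1521 + 0.1276 = 1.150.
⟨E⟩ = Σ Eᵢ gᵢe^(−Eᵢ/kT) / Z = (0.00861·0.8706 + 0.117·0.1521 + 0.171·0.1276) / 1.150 = 0.041 eV.

0.041 eV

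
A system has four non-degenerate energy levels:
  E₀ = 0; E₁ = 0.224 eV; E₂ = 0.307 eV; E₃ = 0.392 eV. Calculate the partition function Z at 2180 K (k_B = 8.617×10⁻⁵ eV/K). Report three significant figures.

Z = 1.62

k_BT = 8.617×10⁻⁵ × 2180 K = 0.18785 eV.
Eᵢ/kT = 0, 1.1924, 1.6343, 2.0868.
Z = Σ e^(−Eᵢ/kT) = e^(−0) + e^(−1.1924) + e^(−1.6343) + e^(−2.0868) = 1.0000 + 0.30349 + 0.19509 + 0.12408 = 1.6227.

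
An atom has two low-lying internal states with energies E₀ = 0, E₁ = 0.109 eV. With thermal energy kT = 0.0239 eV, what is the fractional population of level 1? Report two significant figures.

Eᵢ/kT = 0, 4.561.
Z = Σ e^(−Eᵢ/kT) = e^(−0) + e^(−4.561) = 1.000 + 0.01045 = 1.010.
P₁ = e^(−E₁/kT) / Z = 0.01045/1.010 = 0.010.

0.010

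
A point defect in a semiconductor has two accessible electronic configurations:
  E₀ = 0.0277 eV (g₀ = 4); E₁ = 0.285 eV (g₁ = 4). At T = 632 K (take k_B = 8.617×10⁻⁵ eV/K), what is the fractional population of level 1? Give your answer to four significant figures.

k_BT = 8.617×10⁻⁵ × 632 K = 0.0544594 eV.
Eᵢ/kT = 0.508636, 5.23326.
Z = Σ gᵢe^(−Eᵢ/kT) = 4·e^(−0.508636) + 4·e^(−5.23326) = 2.40526 + 0.0213444 = 2.42660.
P₁ = g₁ e^(−E₁/kT) / Z = 0.0213444/2.42660 = 0.008796.

0.008796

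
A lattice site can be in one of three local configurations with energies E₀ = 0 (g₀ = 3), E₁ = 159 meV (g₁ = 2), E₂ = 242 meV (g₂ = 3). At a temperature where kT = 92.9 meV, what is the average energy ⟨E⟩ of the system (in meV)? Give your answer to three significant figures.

Eᵢ/kT = 0, 1.7115, 2.6050.
Z = Σ gᵢe^(−Eᵢ/kT) = 3·e^(−0) + 2·e^(−1.7115) + 3·e^(−2.6050) = 3.0000 + 0.36119 + 0.22171 = 3.5829.
⟨E⟩ = Σ Eᵢ gᵢe^(−Eᵢ/kT) / Z = (0·3.0000 + 159·0.36119 + 242·0.22171) / 3.5829 = 31.0 meV.

31.0 meV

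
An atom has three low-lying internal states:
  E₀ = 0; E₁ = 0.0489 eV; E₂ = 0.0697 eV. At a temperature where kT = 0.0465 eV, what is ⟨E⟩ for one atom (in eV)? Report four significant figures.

0.02076 eV

Eᵢ/kT = 0, 1.05161, 1.49892.
Z = Σ e^(−Eᵢ/kT) = e^(−0) + e^(−1.05161) + e^(−1.49892) = 1.00000 + 0.349375 + 0.223371 = 1.57275.
⟨E⟩ = Σ Eᵢ e^(−Eᵢ/kT) / Z = (0·1.00000 + 0.0489·0.349375 + 0.0697·0.223371) / 1.57275 = 0.02076 eV.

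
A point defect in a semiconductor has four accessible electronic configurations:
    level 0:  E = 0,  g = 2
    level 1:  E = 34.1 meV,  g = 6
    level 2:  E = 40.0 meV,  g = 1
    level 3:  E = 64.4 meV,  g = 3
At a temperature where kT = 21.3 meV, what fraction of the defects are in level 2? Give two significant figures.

0.044

Eᵢ/kT = 0, 1.601, 1.878, 3.023.
Z = Σ gᵢe^(−Eᵢ/kT) = 2·e^(−0) + 6·e^(−1.601) + 1·e^(−1.878) + 3·e^(−3.023) = 2.000 + 1.210 + 0.1529 + 0.1460 = 3.509.
P₂ = g₂ e^(−E₂/kT) / Z = 0.1529/3.509 = 0.044.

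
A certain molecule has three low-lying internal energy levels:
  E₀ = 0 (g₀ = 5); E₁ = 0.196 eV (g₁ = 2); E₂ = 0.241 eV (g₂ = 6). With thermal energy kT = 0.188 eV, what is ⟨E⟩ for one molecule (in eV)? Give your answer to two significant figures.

0.073 eV

Eᵢ/kT = 0, 1.043, 1.282.
Z = Σ gᵢe^(−Eᵢ/kT) = 5·e^(−0) + 2·e^(−1.043) + 6·e^(−1.282) = 5.000 + 0.7048 + 1.665 = 7.370.
⟨E⟩ = Σ Eᵢ gᵢe^(−Eᵢ/kT) / Z = (0·5.000 + 0.196·0.7048 + 0.241·1.665) / 7.370 = 0.073 eV.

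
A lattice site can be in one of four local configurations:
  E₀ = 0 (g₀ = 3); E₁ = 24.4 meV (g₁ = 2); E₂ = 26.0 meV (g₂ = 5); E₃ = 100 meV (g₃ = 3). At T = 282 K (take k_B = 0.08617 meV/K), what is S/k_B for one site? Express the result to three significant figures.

k_BT = 0.08617 × 282 K = 24.300 meV.
Eᵢ/kT = 0, 1.0041, 1.0700, 4.1152.
Z = Σ gᵢe^(−Eᵢ/kT) = 3·e^(−0) + 2·e^(−1.0041) + 5·e^(−1.0700) + 3·e^(−4.1152) = 3.0000 + 0.73275 + 1.7150 + 0.048968 = 5.4967.
⟨E⟩ = Σ EᵢPᵢ = 12.256 meV.
S/k_B = ln Z + ⟨E⟩/kT = ln(5.4967) + 12.256/24.300 = 1.7041 + 0.50436 = 2.21.

2.21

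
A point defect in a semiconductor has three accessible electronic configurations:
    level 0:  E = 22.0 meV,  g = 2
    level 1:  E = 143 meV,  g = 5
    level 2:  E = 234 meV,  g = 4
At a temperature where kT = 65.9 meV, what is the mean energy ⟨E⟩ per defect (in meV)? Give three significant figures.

66.1 meV

Eᵢ/kT = 0.33384, 2.1700, 3.5508.
Z = Σ gᵢe^(−Eᵢ/kT) = 2·e^(−0.33384) + 5·e^(−2.1700) + 4·e^(−3.5508) = 1.4323 + 0.57089 + 0.11481 = 2.1180.
⟨E⟩ = Σ Eᵢ gᵢe^(−Eᵢ/kT) / Z = (22.0·1.4323 + 143·0.57089 + 234·0.11481) / 2.1180 = 66.1 meV.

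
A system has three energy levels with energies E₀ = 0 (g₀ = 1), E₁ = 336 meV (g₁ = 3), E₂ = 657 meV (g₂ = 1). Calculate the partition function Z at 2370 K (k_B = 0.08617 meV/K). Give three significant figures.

Z = 1.62

k_BT = 0.08617 × 2370 K = 204.22 meV.
Eᵢ/kT = 0, 1.6453, 3.2171.
Z = Σ gᵢe^(−Eᵢ/kT) = 1·e^(−0) + 3·e^(−1.6453) + 1·e^(−3.2171) = 1.0000 + 0.57886 + 0.040071 = 1.6189.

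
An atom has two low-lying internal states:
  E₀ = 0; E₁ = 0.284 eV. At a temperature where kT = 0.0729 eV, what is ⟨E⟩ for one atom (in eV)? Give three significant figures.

0.00566 eV

Eᵢ/kT = 0, 3.8957.
Z = Σ e^(−Eᵢ/kT) = e^(−0) + e^(−3.8957) = 1.0000 + 0.020329 = 1.0203.
⟨E⟩ = Σ Eᵢ e^(−Eᵢ/kT) / Z = (0·1.0000 + 0.284·0.020329) / 1.0203 = 0.00566 eV.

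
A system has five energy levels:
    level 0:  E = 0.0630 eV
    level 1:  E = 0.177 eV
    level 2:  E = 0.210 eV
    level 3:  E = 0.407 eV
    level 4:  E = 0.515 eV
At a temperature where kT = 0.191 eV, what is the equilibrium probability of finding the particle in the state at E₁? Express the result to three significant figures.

Eᵢ/kT = 0.32984, 0.92670, 1.0995, 2.1309, 2.6963.
Z = Σ e^(−Eᵢ/kT) = e^(−0.32984) + e^(−0.92670) + e^(−1.0995) + e^(−2.1309) + e^(−2.6963) = 0.71904 + 0.39586 + 0.33304 + 0.11873 + 0.067455 = 1.6341.
P₁ = e^(−E₁/kT) / Z = 0.39586/1.6341 = 0.242.

0.242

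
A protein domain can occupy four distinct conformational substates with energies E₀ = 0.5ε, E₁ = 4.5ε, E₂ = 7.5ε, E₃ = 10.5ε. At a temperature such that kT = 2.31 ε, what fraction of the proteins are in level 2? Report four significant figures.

Eᵢ/kT = 0.216450, 1.94805, 3.24675, 4.54545.
Z = Σ e^(−Eᵢ/kT) = e^(−0.216450) + e^(−1.94805) + e^(−3.24675) + e^(−4.54545) = 0.805373 + 0.142552 + 0.0389004 + 0.0106154 = 0.997441.
P₂ = e^(−E₂/kT) / Z = 0.0389004/0.997441 = 0.03900.

0.03900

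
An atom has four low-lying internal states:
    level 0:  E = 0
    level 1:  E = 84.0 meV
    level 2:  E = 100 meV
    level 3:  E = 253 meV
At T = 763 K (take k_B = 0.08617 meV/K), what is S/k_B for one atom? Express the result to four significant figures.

k_BT = 0.08617 × 763 K = 65.7477 meV.
Eᵢ/kT = 0, 1.27761, 1.52097, 3.84804.
Z = Σ e^(−Eᵢ/kT) = e^(−0) + e^(−1.27761) + e^(−1.52097) + e^(−3.84804) = 1.00000 + 0.278703 + 0.218500 + 0.0213215 = 1.51852.
⟨E⟩ = Σ EᵢPᵢ = 33.3584 meV.
S/k_B = ln Z + ⟨E⟩/kT = ln(1.51852) + 33.3584/65.7477 = 0.417736 + 0.507370 = 0.9251.

0.9251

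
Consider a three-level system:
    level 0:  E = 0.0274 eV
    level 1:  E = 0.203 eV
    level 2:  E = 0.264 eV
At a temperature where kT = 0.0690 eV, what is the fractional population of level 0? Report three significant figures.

0.900

Eᵢ/kT = 0.39710, 2.9420, 3.8261.
Z = Σ e^(−Eᵢ/kT) = e^(−0.39710) + e^(−2.9420) + e^(−3.8261) = 0.67227 + 0.052760 + 0.021794 = 0.74682.
P₀ = e^(−E₀/kT) / Z = 0.67227/0.74682 = 0.900.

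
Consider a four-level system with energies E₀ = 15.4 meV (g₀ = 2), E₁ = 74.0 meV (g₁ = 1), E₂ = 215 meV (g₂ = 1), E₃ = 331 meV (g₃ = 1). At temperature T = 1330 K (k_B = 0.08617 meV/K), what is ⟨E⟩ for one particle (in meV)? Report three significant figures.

47.2 meV

k_BT = 0.08617 × 1330 K = 114.61 meV.
Eᵢ/kT = 0.13437, 0.64567, 1.8759, 2.8881.
Z = Σ gᵢe^(−Eᵢ/kT) = 2·e^(−0.13437) + 1·e^(−0.64567) + 1·e^(−1.8759) + 1·e^(−2.8881) = 1.7485 + 0.52431 + 0.15322 + 0.055682 = 2.4817.
⟨E⟩ = Σ Eᵢ gᵢe^(−Eᵢ/kT) / Z = (15.4·1.7485 + 74.0·0.52431 + 215·0.15322 + 331·0.055682) / 2.4817 = 47.2 meV.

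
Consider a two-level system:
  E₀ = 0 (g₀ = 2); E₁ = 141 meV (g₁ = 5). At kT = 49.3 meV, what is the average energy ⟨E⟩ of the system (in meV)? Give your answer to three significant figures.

Eᵢ/kT = 0, 2.8600.
Z = Σ gᵢe^(−Eᵢ/kT) = 2·e^(−0) + 5·e^(−2.8600) = 2.0000 + 0.28634 = 2.2863.
⟨E⟩ = Σ Eᵢ gᵢe^(−Eᵢ/kT) / Z = (0·2.0000 + 141·0.28634) / 2.2863 = 17.7 meV.

17.7 meV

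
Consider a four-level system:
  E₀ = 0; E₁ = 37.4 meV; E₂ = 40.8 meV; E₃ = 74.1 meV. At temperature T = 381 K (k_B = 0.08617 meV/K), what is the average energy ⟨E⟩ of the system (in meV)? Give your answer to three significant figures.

18.4 meV

k_BT = 0.08617 × 381 K = 32.831 meV.
Eᵢ/kT = 0, 1.1392, 1.2427, 2.2570.
Z = Σ e^(−Eᵢ/kT) = e^(−0) + e^(−1.1392) + e^(−1.2427) + e^(−2.2570) = 1.0000 + 0.32007 + 0.28860 + 0.10466 = 1.7133.
⟨E⟩ = Σ Eᵢ e^(−Eᵢ/kT) / Z = (0·1.0000 + 37.4·0.32007 + 40.8·0.28860 + 74.1·0.10466) / 1.7133 = 18.4 meV.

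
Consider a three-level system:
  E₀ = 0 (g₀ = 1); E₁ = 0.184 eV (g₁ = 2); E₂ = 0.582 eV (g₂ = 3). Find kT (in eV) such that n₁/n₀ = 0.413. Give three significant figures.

0.117 eV

n₁/n₀ = (g₁/g₀) exp[−(E₁−E₀)/kT] = 0.413.
⇒ (E₁−E₀)/kT = ln((2/1)/0.413) = ln(4.8426) = 1.5775.
kT = 0.184 eV / 1.5775 = 0.117 eV.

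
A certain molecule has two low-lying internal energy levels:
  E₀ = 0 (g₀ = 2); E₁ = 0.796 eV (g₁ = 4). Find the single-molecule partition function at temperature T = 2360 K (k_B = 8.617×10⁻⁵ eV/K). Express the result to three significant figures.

k_BT = 8.617×10⁻⁵ × 2360 K = 0.20336 eV.
Eᵢ/kT = 0, 3.9142.
Z = Σ gᵢe^(−Eᵢ/kT) = 2·e^(−0) + 4·e^(−3.9142) = 2.0000 + 0.079826 = 2.0798.

Z = 2.08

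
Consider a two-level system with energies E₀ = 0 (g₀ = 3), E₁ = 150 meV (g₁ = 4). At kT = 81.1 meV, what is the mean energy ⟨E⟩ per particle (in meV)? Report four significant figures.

26.01 meV

Eᵢ/kT = 0, 1.84957.
Z = Σ gᵢe^(−Eᵢ/kT) = 3·e^(−0) + 4·e^(−1.84957) = 3.00000 + 0.629219 = 3.62922.
⟨E⟩ = Σ Eᵢ gᵢe^(−Eᵢ/kT) / Z = (0·3.00000 + 150·0.629219) / 3.62922 = 26.01 meV.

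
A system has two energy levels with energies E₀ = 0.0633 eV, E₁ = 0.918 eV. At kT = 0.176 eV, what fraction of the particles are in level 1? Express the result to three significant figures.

Eᵢ/kT = 0.35966, 5.2159.
Z = Σ e^(−Eᵢ/kT) = e^(−0.35966) + e^(−5.2159) = 0.69791 + 0.0054295 = 0.70334.
P₁ = e^(−E₁/kT) / Z = 0.0054295/0.70334 = 0.00772.

0.00772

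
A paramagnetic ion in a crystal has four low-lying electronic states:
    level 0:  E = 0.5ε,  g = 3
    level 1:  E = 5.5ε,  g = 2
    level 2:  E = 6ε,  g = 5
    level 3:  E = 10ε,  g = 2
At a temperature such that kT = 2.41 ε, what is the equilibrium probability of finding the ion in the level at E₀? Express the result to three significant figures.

Eᵢ/kT = 0.20747, 2.2822, 2.4896, 4.1494.
Z = Σ gᵢe^(−Eᵢ/kT) = 3·e^(−0.20747) + 2·e^(−2.2822) + 5·e^(−2.4896) + 2·e^(−4.1494) = 2.4379 + 0.20412 + 0.41472 + 0.031548 = 3.0883.
P₀ = g₀ e^(−E₀/kT) / Z = 2.4379/3.0883 = 0.789.

0.789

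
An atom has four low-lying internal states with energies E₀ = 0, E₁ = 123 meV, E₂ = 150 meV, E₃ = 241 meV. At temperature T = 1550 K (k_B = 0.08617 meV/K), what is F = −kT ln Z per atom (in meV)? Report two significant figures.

-85 meV

k_BT = 0.08617 × 1550 K = 133.6 meV.
Eᵢ/kT = 0, 0.9207, 1.123, 1.804.
Z = Σ e^(−Eᵢ/kT) = e^(−0) + e^(−0.9207) + e^(−1.123) + e^(−1.804) = 1.000 + 0.3982 + 0.3253 + 0.1646 = 1.888.
F = −kT ln Z = −133.6 × ln(1.888) = −133.6 × 0.6355 = -85 meV.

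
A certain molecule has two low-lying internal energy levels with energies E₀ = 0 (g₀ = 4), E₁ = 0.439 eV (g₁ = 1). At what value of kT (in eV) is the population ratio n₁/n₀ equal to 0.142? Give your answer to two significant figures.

0.78 eV

n₁/n₀ = (g₁/g₀) exp[−(E₁−E₀)/kT] = 0.142.
⇒ (E₁−E₀)/kT = ln((1/4)/0.142) = ln(1.761) = 0.5659.
kT = 0.439 eV / 0.5659 = 0.78 eV.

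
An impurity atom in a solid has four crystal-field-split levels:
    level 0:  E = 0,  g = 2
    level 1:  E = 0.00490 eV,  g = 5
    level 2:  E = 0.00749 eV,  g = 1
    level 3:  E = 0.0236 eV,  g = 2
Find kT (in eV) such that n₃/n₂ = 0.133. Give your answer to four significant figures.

n₃/n₂ = (g₃/g₂) exp[−(E₃−E₂)/kT] = 0.133.
⇒ (E₃−E₂)/kT = ln((2/1)/0.133) = ln(15.0376) = 2.71055.
kT = 0.01611 eV / 2.71055 = 0.005943 eV.

0.005943 eV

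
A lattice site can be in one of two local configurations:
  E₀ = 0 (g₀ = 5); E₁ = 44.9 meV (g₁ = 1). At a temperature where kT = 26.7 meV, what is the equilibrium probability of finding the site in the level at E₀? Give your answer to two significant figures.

0.96

Eᵢ/kT = 0, 1.682.
Z = Σ gᵢe^(−Eᵢ/kT) = 5·e^(−0) + 1·e^(−1.682) = 5.000 + 0.1860 = 5.186.
P₀ = g₀ e^(−E₀/kT) / Z = 5.000/5.186 = 0.96.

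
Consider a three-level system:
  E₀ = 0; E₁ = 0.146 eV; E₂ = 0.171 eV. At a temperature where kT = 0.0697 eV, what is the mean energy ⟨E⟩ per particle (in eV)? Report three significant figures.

Eᵢ/kT = 0, 2.0947, 2.4534.
Z = Σ e^(−Eᵢ/kT) = e^(−0) + e^(−2.0947) + e^(−2.4534) = 1.0000 + 0.12311 + 0.086001 = 1.2091.
⟨E⟩ = Σ Eᵢ e^(−Eᵢ/kT) / Z = (0·1.0000 + 0.146·0.12311 + 0.171·0.086001) / 1.2091 = 0.0270 eV.

0.0270 eV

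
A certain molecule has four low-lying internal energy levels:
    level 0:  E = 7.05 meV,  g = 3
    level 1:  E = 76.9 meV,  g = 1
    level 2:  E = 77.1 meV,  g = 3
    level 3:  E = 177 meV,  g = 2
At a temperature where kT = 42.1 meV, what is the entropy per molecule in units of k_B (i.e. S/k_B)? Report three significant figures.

Eᵢ/kT = 0.16746, 1.8266, 1.8314, 4.2043.
Z = Σ gᵢe^(−Eᵢ/kT) = 3·e^(−0.16746) + 1·e^(−1.8266) + 3·e^(−1.8314) + 2·e^(−4.2043) = 2.5374 + 0.16096 + 0.48057 + 0.029862 = 3.2088.
⟨E⟩ = Σ EᵢPᵢ = 22.627 meV.
S/k_B = ln Z + ⟨E⟩/kT = ln(3.2088) + 22.627/42.1 = 1.1659 + 0.53746 = 1.70.

1.70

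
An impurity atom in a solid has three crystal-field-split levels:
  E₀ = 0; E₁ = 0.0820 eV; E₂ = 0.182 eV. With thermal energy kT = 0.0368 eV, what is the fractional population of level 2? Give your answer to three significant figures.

0.00638

Eᵢ/kT = 0, 2.2283, 4.9457.
Z = Σ e^(−Eᵢ/kT) = e^(−0) + e^(−2.2283) + e^(−4.9457) = 1.0000 + 0.10771 + 0.0071139 = 1.1148.
P₂ = e^(−E₂/kT) / Z = 0.0071139/1.1148 = 0.00638.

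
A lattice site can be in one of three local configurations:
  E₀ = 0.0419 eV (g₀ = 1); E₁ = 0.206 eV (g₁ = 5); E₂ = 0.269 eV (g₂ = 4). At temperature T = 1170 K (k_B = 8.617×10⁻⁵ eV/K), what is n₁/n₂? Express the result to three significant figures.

k_BT = 8.617×10⁻⁵ × 1170 K = 0.10082 eV.
n₁/n₂ = (g₁/g₂) exp[−(E₁−E₂)/kT] = (5/4) × exp(−(-0.063 eV)/(0.10082 eV)) = (5/4) × exp(0.62488) = 2.34.

2.34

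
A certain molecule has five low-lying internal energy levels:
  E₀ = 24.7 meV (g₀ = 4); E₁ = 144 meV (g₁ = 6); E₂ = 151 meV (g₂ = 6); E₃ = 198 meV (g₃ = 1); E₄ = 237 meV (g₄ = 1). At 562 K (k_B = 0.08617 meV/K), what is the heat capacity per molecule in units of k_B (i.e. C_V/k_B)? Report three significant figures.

1.08

k_BT = 0.08617 × 562 K = 48.428 meV.
Eᵢ/kT = 0.51004, 2.9735, 3.1180, 4.0885, 4.8939.
Z = Σ gᵢe^(−Eᵢ/kT) = 4·e^(−0.51004) + 6·e^(−2.9735) + 6·e^(−3.1180) + 1·e^(−4.0885) + 1·e^(−4.8939) = 2.4019 + 0.30674 + 0.26547 + 0.016764 + 0.0074921 = 2.9984.
⟨E⟩ = 49.586 meV, ⟨E²⟩ = 4988.3 meV².
C_V/k_B = (⟨E²⟩ − ⟨E⟩²)/(kT)² = (4988.3 − 2458.8)/2345.3 = 1.08.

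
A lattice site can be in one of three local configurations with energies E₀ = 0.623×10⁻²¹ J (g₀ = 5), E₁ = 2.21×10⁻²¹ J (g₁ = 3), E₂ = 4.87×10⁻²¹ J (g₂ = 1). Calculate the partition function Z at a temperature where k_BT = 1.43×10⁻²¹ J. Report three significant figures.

Z = 3.91

Eᵢ/kT = 0.43566, 1.5455, 3.4056.
Z = Σ gᵢe^(−Eᵢ/kT) = 5·e^(−0.43566) + 3·e^(−1.5455) + 1·e^(−3.4056) = 3.2342 + 0.63962 + 0.033187 = 3.9070.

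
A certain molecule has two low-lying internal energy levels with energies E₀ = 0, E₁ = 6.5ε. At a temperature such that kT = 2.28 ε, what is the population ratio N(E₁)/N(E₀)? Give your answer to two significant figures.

n₁/n₀ = exp[−(E₁−E₀)/kT] = exp(−(6.5ε)/(2.28ε)) = exp(-2.851) = 0.058.

0.058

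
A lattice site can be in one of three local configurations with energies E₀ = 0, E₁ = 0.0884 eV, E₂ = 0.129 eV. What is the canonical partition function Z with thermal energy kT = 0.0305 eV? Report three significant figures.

Z = 1.07

Eᵢ/kT = 0, 2.8984, 4.2295.
Z = Σ e^(−Eᵢ/kT) = e^(−0) + e^(−2.8984) + e^(−4.2295) = 1.0000 + 0.055111 + 0.014560 = 1.0697.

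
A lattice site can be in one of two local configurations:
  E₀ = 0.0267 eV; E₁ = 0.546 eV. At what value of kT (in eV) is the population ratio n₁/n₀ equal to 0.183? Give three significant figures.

n₁/n₀ = exp[−(E₁−E₀)/kT] = 0.183.
⇒ (E₁−E₀)/kT = ln(1/0.183) = ln(5.4645) = 1.6983.
kT = 0.5193 eV / 1.6983 = 0.306 eV.

0.306 eV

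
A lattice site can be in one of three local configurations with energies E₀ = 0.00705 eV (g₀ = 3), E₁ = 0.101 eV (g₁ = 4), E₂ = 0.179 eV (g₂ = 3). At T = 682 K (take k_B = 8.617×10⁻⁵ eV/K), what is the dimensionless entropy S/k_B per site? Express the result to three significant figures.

1.82

k_BT = 8.617×10⁻⁵ × 682 K = 0.058768 eV.
Eᵢ/kT = 0.11996, 1.7186, 3.0459.
Z = Σ gᵢe^(−Eᵢ/kT) = 3·e^(−0.11996) + 4·e^(−1.7186) + 3·e^(−3.0459) = 2.6609 + 0.71727 + 0.14266 = 3.5208.
⟨E⟩ = Σ EᵢPᵢ = 0.033157 eV.
S/k_B = ln Z + ⟨E⟩/kT = ln(3.5208) + 0.033157/0.058768 = 1.2587 + 0.56420 = 1.82.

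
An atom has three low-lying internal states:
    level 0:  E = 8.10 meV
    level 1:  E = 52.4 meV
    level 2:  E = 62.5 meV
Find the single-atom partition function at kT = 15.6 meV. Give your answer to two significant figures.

Z = 0.65

Eᵢ/kT = 0.5192, 3.359, 4.006.
Z = Σ e^(−Eᵢ/kT) = e^(−0.5192) + e^(−3.359) + e^(−4.006) = 0.5950 + 0.03477 + 0.01821 = 0.6480.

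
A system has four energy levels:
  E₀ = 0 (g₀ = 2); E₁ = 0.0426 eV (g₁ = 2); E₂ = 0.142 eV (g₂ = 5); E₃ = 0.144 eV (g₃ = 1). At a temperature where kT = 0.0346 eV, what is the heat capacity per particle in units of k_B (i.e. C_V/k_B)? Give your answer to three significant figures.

Eᵢ/kT = 0, 1.2312, 4.1040, 4.1618.
Z = Σ gᵢe^(−Eᵢ/kT) = 2·e^(−0) + 2·e^(−1.2312) + 5·e^(−4.1040) + 1·e^(−4.1618) = 2.0000 + 0.58388 + 0.082533 + 0.015579 = 2.6820.
⟨E⟩ = 0.014480 eV, ⟨E²⟩ = 0.0011360 eV².
C_V/k_B = (⟨E²⟩ − ⟨E⟩²)/(kT)² = (0.0011360 − 0.00020967)/0.0011972 = 0.774.

0.774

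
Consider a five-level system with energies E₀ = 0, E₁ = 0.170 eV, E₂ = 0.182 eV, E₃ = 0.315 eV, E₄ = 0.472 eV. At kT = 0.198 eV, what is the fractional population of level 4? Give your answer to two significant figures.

Eᵢ/kT = 0, 0.8586, 0.9192, 1.591, 2.384.
Z = Σ e^(−Eᵢ/kT) = e^(−0) + e^(−0.8586) + e^(−0.9192) + e^(−1.591) + e^(−2.384) = 1.000 + 0.4238 + 0.3988 + 0.2037 + 0.09218 = 2.118.
P₄ = e^(−E₄/kT) / Z = 0.09218/2.118 = 0.044.

0.044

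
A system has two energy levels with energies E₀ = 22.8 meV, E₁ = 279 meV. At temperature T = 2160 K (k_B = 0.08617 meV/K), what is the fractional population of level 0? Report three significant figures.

0.798

k_BT = 0.08617 × 2160 K = 186.13 meV.
Eᵢ/kT = 0.12250, 1.4990.
Z = Σ e^(−Eᵢ/kT) = e^(−0.12250) + e^(−1.4990) = 0.88471 + 0.22335 = 1.1081.
P₀ = e^(−E₀/kT) / Z = 0.88471/1.1081 = 0.798.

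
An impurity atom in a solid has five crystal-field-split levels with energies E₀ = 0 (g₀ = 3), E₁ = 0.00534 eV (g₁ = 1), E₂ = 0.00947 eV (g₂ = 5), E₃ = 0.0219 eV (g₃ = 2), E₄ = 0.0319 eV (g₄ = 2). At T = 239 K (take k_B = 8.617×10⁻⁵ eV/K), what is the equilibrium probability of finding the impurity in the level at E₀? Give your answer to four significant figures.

0.3729

k_BT = 8.617×10⁻⁵ × 239 K = 0.0205946 eV.
Eᵢ/kT = 0, 0.259291, 0.459829, 1.06339, 1.54895.
Z = Σ gᵢe^(−Eᵢ/kT) = 3·e^(−0) + 1·e^(−0.259291) + 5·e^(−0.459829) + 2·e^(−1.06339) + 2·e^(−1.54895) = 3.00000 + 0.771598 + 3.15696 + 0.690567 + 0.424942 = 8.04407.
P₀ = g₀ e^(−E₀/kT) / Z = 3.00000/8.04407 = 0.3729.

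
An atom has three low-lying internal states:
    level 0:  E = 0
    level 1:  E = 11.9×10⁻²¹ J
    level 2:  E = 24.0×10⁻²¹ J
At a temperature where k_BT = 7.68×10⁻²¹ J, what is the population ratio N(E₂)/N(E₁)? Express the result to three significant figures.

0.207

n₂/n₁ = exp[−(E₂−E₁)/kT] = exp(−(12.1 ×10⁻²¹ J)/(7.68 ×10⁻²¹ J)) = exp(-1.5755) = 0.207.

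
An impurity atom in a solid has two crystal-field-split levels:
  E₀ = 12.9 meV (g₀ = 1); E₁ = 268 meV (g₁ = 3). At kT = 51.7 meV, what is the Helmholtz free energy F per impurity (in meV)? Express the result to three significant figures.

Eᵢ/kT = 0.24952, 5.1838.
Z = Σ gᵢe^(−Eᵢ/kT) = 1·e^(−0.24952) + 3·e^(−5.1838) = 0.77917 + 0.016820 = 0.79599.
F = −kT ln Z = −51.7 × ln(0.79599) = −51.7 × -0.22817 = 11.8 meV.

11.8 meV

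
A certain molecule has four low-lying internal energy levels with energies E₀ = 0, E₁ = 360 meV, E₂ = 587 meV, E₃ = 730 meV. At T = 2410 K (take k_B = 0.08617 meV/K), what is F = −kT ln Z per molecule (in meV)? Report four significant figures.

-48.92 meV

k_BT = 0.08617 × 2410 K = 207.670 meV.
Eᵢ/kT = 0, 1.73352, 2.82660, 3.51519.
Z = Σ e^(−Eᵢ/kT) = e^(−0) + e^(−1.73352) + e^(−2.82660) + e^(−3.51519) = 1.00000 + 0.176661 + 0.0592138 + 0.0297422 = 1.26562.
F = −kT ln Z = −207.670 × ln(1.26562) = −207.670 × 0.235562 = -48.92 meV.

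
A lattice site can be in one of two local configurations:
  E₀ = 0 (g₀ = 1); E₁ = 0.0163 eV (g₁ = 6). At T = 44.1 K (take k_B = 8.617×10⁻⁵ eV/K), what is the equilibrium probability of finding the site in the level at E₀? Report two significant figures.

k_BT = 8.617×10⁻⁵ × 44.1 K = 0.003800 eV.
Eᵢ/kT = 0, 4.289.
Z = Σ gᵢe^(−Eᵢ/kT) = 1·e^(−0) + 6·e^(−4.289) = 1.000 + 0.08231 = 1.082.
P₀ = g₀ e^(−E₀/kT) / Z = 1.000/1.082 = 0.92.

0.92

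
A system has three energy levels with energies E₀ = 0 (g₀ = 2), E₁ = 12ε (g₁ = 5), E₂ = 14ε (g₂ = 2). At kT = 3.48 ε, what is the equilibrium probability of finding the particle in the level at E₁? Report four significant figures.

0.07244

Eᵢ/kT = 0, 3.44828, 4.02299.
Z = Σ gᵢe^(−Eᵢ/kT) = 2·e^(−0) + 5·e^(−3.44828) + 2·e^(−4.02299) = 2.00000 + 0.159001 + 0.0357987 = 2.19480.
P₁ = g₁ e^(−E₁/kT) / Z = 0.159001/2.19480 = 0.07244.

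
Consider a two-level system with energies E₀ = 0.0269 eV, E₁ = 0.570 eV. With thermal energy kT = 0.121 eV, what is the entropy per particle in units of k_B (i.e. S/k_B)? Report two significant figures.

0.061

Eᵢ/kT = 0.2223, 4.711.
Z = Σ e^(−Eᵢ/kT) = e^(−0.2223) + e^(−4.711) = 0.8007 + 0.008996 = 0.8097.
⟨E⟩ = Σ EᵢPᵢ = 0.03293 eV.
S/k_B = ln Z + ⟨E⟩/kT = ln(0.8097) + 0.03293/0.121 = -0.2111 + 0.2721 = 0.061.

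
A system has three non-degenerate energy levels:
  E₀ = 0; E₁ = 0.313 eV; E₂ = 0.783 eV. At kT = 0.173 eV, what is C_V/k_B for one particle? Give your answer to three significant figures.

Eᵢ/kT = 0, 1.8092, 4.5260.
Z = Σ e^(−Eᵢ/kT) = e^(−0) + e^(−1.8092) + e^(−4.5260) = 1.0000 + 0.16379 + 0.010824 = 1.1746.
⟨E⟩ = 0.050861 eV, ⟨E²⟩ = 0.019311 eV².
C_V/k_B = (⟨E²⟩ − ⟨E⟩²)/(kT)² = (0.019311 − 0.0025868)/0.029929 = 0.559.

0.559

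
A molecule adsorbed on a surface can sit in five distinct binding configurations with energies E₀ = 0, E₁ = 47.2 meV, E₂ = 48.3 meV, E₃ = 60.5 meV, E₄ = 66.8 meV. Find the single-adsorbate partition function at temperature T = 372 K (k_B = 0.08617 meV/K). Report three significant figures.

Z = 1.73

k_BT = 0.08617 × 372 K = 32.055 meV.
Eᵢ/kT = 0, 1.4725, 1.5068, 1.8874, 2.0839.
Z = Σ e^(−Eᵢ/kT) = e^(−0) + e^(−1.4725) + e^(−1.5068) + e^(−1.8874) + e^(−2.0839) = 1.0000 + 0.22935 + 0.22162 + 0.15147 + 0.12444 = 1.7269.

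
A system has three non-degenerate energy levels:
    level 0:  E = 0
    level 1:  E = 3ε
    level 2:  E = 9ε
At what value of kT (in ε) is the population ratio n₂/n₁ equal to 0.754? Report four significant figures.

21.25 ε

n₂/n₁ = exp[−(E₂−E₁)/kT] = 0.754.
⇒ (E₂−E₁)/kT = ln(1/0.754) = ln(1.32626) = 0.282363.
kT = 6ε / 0.282363 = 21.25 ε.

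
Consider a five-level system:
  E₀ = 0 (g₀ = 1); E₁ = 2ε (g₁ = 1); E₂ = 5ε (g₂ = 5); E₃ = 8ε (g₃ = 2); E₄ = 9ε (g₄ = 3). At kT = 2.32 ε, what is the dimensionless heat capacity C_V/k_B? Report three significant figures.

1.26

Eᵢ/kT = 0, 0.86207, 2.1552, 3.4483, 3.8793.
Z = Σ gᵢe^(−Eᵢ/kT) = 1·e^(−0) + 1·e^(−0.86207) + 5·e^(−2.1552) + 2·e^(−3.4483) + 3·e^(−3.8793) = 1.0000 + 0.42229 + 0.57940 + 0.063599 + 0.061996 = 2.1273.
⟨E⟩ = 2.2603 ε, ⟨E²⟩ = 11.877 ε².
C_V/k_B = (⟨E²⟩ − ⟨E⟩²)/(kT)² = (11.877 − 5.1090)/5.3824 = 1.26.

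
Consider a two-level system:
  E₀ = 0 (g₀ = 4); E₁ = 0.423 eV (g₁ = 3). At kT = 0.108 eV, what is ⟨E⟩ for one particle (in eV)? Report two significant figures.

0.0062 eV

Eᵢ/kT = 0, 3.917.
Z = Σ gᵢe^(−Eᵢ/kT) = 4·e^(−0) + 3·e^(−3.917) = 4.000 + 0.05970 = 4.060.
⟨E⟩ = Σ Eᵢ gᵢe^(−Eᵢ/kT) / Z = (0·4.000 + 0.423·0.05970) / 4.060 = 0.0062 eV.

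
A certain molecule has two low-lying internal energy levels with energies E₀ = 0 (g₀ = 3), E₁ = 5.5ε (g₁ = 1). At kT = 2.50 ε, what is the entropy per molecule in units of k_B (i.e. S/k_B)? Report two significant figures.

1.2

Eᵢ/kT = 0, 2.200.
Z = Σ gᵢe^(−Eᵢ/kT) = 3·e^(−0) + 1·e^(−2.200) = 3.000 + 0.1108 = 3.111.
⟨E⟩ = Σ EᵢPᵢ = 0.1959 ε.
S/k_B = ln Z + ⟨E⟩/kT = ln(3.111) + 0.1959/2.50 = 1.135 + 0.07836 = 1.2.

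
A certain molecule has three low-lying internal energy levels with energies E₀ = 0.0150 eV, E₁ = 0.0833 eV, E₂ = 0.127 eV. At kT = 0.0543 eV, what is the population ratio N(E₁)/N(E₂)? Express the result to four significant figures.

n₁/n₂ = exp[−(E₁−E₂)/kT] = exp(−(-0.0437 eV)/(0.0543 eV)) = exp(0.804788) = 2.236.

2.236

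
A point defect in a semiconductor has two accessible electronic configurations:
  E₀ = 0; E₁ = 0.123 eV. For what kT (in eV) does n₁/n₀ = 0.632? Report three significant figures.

0.268 eV

n₁/n₀ = exp[−(E₁−E₀)/kT] = 0.632.
⇒ (E₁−E₀)/kT = ln(1/0.632) = ln(1.5823) = 0.45888.
kT = 0.123 eV / 0.45888 = 0.268 eV.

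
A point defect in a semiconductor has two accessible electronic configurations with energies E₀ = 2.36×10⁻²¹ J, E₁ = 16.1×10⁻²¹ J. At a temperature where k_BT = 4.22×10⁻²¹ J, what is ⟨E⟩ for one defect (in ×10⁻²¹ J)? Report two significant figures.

Eᵢ/kT = 0.5592, 3.815.
Z = Σ e^(−Eᵢ/kT) = e^(−0.5592) + e^(−3.815) = 0.5717 + 0.02204 = 0.5937.
⟨E⟩ = Σ Eᵢ e^(−Eᵢ/kT) / Z = (2.36·0.5717 + 16.1·0.02204) / 0.5937 = 2.9 ×10⁻²¹ J.

2.9 ×10⁻²¹ J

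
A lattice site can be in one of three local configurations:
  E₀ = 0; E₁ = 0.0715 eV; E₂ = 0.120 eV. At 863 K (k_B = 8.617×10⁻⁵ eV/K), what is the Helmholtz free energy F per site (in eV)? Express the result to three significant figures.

-0.0341 eV

k_BT = 8.617×10⁻⁵ × 863 K = 0.074365 eV.
Eᵢ/kT = 0, 0.96147, 1.6137.
Z = Σ e^(−Eᵢ/kT) = e^(−0) + e^(−0.96147) + e^(−1.6137) = 1.0000 + 0.38233 + 0.19915 = 1.5815.
F = −kT ln Z = −0.074365 × ln(1.5815) = −0.074365 × 0.45837 = -0.0341 eV.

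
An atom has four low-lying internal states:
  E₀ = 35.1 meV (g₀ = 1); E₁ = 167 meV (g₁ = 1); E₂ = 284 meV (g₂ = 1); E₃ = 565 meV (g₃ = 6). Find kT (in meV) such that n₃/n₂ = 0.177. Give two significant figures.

80 meV

n₃/n₂ = (g₃/g₂) exp[−(E₃−E₂)/kT] = 0.177.
⇒ (E₃−E₂)/kT = ln((6/1)/0.177) = ln(33.90) = 3.523.
kT = 281 meV / 3.523 = 80 meV.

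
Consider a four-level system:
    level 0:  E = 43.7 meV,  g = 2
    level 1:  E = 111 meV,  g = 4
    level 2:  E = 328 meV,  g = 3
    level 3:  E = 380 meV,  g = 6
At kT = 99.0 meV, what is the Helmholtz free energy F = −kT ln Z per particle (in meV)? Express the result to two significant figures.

-100 meV

Eᵢ/kT = 0.4414, 1.121, 3.313, 3.838.
Z = Σ gᵢe^(−Eᵢ/kT) = 2·e^(−0.4414) + 4·e^(−1.121) + 3·e^(−3.313) + 6·e^(−3.838) = 1.286 + 1.304 + 0.1092 + 0.1292 = 2.828.
F = −kT ln Z = −99.0 × ln(2.828) = −99.0 × 1.040 = -100 meV.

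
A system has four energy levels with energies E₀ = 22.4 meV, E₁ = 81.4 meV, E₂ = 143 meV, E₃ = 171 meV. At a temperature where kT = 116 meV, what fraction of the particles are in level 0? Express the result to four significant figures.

Eᵢ/kT = 0.193103, 0.701724, 1.23276, 1.47414.
Z = Σ e^(−Eᵢ/kT) = e^(−0.193103) + e^(−0.701724) + e^(−1.23276) + e^(−1.47414) = 0.824397 + 0.495730 + 0.291487 + 0.228976 = 1.84059.
P₀ = e^(−E₀/kT) / Z = 0.824397/1.84059 = 0.4479.

0.4479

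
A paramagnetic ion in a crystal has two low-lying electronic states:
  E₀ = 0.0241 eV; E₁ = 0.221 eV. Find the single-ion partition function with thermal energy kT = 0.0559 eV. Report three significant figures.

Eᵢ/kT = 0.43113, 3.9535.
Z = Σ e^(−Eᵢ/kT) = e^(−0.43113) + e^(−3.9535) = 0.64977 + 0.019187 = 0.66896.

Z = 0.669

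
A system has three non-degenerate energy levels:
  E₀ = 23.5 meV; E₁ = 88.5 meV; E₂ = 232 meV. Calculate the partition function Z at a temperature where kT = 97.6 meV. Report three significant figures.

Z = 1.28

Eᵢ/kT = 0.24078, 0.90676, 2.3770.
Z = Σ e^(−Eᵢ/kT) = e^(−0.24078) + e^(−0.90676) + e^(−2.3770) = 0.78601 + 0.40383 + 0.092829 = 1.2827.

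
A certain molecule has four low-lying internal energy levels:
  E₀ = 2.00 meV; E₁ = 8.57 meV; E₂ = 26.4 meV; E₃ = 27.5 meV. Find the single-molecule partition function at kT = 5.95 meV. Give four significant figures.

Z = 0.9730

Eᵢ/kT = 0.336134, 1.44034, 4.43697, 4.62185.
Z = Σ e^(−Eᵢ/kT) = e^(−0.336134) + e^(−1.44034) + e^(−4.43697) + e^(−4.62185) = 0.714527 + 0.236847 + 0.0118317 + 0.00983459 = 0.973040.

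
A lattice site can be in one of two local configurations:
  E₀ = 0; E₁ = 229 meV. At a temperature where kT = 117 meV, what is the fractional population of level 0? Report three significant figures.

Eᵢ/kT = 0, 1.9573.
Z = Σ e^(−Eᵢ/kT) = e^(−0) + e^(−1.9573) = 1.0000 + 0.14124 = 1.1412.
P₀ = e^(−E₀/kT) / Z = 1.0000/1.1412 = 0.876.

0.876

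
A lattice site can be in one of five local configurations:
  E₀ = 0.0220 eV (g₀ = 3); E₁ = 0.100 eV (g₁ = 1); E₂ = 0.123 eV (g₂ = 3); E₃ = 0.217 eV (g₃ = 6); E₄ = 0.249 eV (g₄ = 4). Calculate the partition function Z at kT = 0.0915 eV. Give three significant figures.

Z = 4.30

Eᵢ/kT = 0.24044, 1.0929, 1.3443, 2.3716, 2.7213.
Z = Σ gᵢe^(−Eᵢ/kT) = 3·e^(−0.24044) + 1·e^(−1.0929) + 3·e^(−1.3443) + 6·e^(−2.3716) + 4·e^(−2.7213) = 2.3588 + 0.33524 + 0.78217 + 0.55999 + 0.26316 = 4.2994.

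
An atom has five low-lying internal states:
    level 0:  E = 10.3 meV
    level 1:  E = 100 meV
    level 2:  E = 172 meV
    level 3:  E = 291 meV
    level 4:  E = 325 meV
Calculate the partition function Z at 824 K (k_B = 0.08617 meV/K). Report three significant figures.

k_BT = 0.08617 × 824 K = 71.004 meV.
Eᵢ/kT = 0.14506, 1.4084, 2.4224, 4.0984, 4.5772.
Z = Σ e^(−Eᵢ/kT) = e^(−0.14506) + e^(−1.4084) + e^(−2.4224) + e^(−4.0984) + e^(−4.5772) = 0.86497 + 0.24453 + 0.088708 + 0.016599 + 0.010284 = 1.2251.

Z = 1.23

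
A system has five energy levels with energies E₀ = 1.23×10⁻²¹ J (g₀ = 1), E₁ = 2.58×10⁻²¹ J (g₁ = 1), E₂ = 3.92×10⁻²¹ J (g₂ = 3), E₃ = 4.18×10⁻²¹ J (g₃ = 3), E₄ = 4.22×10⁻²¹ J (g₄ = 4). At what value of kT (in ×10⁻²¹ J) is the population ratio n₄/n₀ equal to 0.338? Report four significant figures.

1.210 ×10⁻²¹ J

n₄/n₀ = (g₄/g₀) exp[−(E₄−E₀)/kT] = 0.338.
⇒ (E₄−E₀)/kT = ln((4/1)/0.338) = ln(11.8343) = 2.47100.
kT = 2.99 ×10⁻²¹ J / 2.47100 = 1.210 ×10⁻²¹ J.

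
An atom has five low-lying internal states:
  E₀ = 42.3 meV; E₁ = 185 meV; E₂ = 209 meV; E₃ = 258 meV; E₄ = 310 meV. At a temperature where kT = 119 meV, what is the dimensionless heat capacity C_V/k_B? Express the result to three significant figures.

0.628

Eᵢ/kT = 0.35546, 1.5546, 1.7563, 2.1681, 2.6050.
Z = Σ e^(−Eᵢ/kT) = e^(−0.35546) + e^(−1.5546) + e^(−1.7563) + e^(−2.1681) + e^(−2.6050) = 0.70085 + 0.21127 + 0.17268 + 0.11439 + 0.073903 = 1.2731.
⟨E⟩ = 123.51 meV, ⟨E²⟩ = 24149 meV².
C_V/k_B = (⟨E²⟩ − ⟨E⟩²)/(kT)² = (24149 − 15255)/14161 = 0.628.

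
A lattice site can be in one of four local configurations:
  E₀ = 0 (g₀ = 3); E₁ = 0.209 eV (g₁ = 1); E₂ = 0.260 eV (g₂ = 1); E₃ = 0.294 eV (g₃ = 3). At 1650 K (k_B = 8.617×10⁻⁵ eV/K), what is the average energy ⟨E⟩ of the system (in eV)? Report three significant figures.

k_BT = 8.617×10⁻⁵ × 1650 K = 0.14218 eV.
Eᵢ/kT = 0, 1.4700, 1.8287, 2.0678.
Z = Σ gᵢe^(−Eᵢ/kT) = 3·e^(−0) + 1·e^(−1.4700) + 1·e^(−1.8287) + 3·e^(−2.0678) = 3.0000 + 0.22993 + 0.16062 + 0.37939 = 3.7699.
⟨E⟩ = Σ Eᵢ gᵢe^(−Eᵢ/kT) / Z = (0·3.0000 + 0.209·0.22993 + 0.260·0.16062 + 0.294·0.37939) / 3.7699 = 0.0534 eV.

0.0534 eV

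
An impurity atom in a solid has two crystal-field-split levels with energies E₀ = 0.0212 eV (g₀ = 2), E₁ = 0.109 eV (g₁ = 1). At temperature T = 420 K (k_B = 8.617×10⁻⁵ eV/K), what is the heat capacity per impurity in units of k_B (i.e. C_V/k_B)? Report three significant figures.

k_BT = 8.617×10⁻⁵ × 420 K = 0.036191 eV.
Eᵢ/kT = 0.58578, 3.0118.
Z = Σ gᵢe^(−Eᵢ/kT) = 2·e^(−0.58578) + 1·e^(−3.0118) = 1.1133 + 0.049203 = 1.1625.
⟨E⟩ = 0.024916 eV, ⟨E²⟩ = 0.00093328 eV².
C_V/k_B = (⟨E²⟩ − ⟨E⟩²)/(kT)² = (0.00093328 − 0.00062081)/0.0013098 = 0.239.

0.239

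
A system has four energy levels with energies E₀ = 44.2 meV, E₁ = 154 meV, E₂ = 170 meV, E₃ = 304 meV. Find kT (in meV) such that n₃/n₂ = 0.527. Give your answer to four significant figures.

209.2 meV

n₃/n₂ = exp[−(E₃−E₂)/kT] = 0.527.
⇒ (E₃−E₂)/kT = ln(1/0.527) = ln(1.89753) = 0.640553.
kT = 134 meV / 0.640553 = 209.2 meV.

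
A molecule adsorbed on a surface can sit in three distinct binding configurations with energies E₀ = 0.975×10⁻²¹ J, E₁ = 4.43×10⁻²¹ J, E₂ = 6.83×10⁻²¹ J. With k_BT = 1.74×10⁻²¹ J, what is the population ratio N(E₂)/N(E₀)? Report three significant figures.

n₂/n₀ = exp[−(E₂−E₀)/kT] = exp(−(5.855 ×10⁻²¹ J)/(1.74 ×10⁻²¹ J)) = exp(-3.3649) = 0.0346.

0.0346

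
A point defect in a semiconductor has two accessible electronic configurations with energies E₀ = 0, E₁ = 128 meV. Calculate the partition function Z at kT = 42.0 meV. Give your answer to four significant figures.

Z = 1.047

Eᵢ/kT = 0, 3.04762.
Z = Σ e^(−Eᵢ/kT) = e^(−0) + e^(−3.04762) = 1.00000 + 0.0474718 = 1.04747.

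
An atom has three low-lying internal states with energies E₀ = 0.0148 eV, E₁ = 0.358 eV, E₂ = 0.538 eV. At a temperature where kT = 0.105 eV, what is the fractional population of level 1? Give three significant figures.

Eᵢ/kT = 0.14095, 3.4095, 5.1238.
Z = Σ e^(−Eᵢ/kT) = e^(−0.14095) + e^(−3.4095) + e^(−5.1238) = 0.86853 + 0.033058 + 0.0059534 = 0.90754.
P₁ = e^(−E₁/kT) / Z = 0.033058/0.90754 = 0.0364.

0.0364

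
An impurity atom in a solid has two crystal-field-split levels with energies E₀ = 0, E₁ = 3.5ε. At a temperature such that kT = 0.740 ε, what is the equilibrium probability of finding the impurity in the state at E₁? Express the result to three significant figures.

Eᵢ/kT = 0, 4.7297.
Z = Σ e^(−Eᵢ/kT) = e^(−0) + e^(−4.7297) = 1.0000 + 0.0088291 = 1.0088.
P₁ = e^(−E₁/kT) / Z = 0.0088291/1.0088 = 0.00875.

0.00875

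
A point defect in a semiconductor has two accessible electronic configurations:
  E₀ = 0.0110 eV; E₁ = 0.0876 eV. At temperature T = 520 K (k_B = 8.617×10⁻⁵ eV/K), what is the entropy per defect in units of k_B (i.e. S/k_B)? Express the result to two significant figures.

k_BT = 8.617×10⁻⁵ × 520 K = 0.04481 eV.
Eᵢ/kT = 0.2455, 1.955.
Z = Σ e^(−Eᵢ/kT) = e^(−0.2455) + e^(−1.955) = 0.7823 + 0.1416 = 0.9239.
⟨E⟩ = Σ EᵢPᵢ = 0.02274 eV.
S/k_B = ln Z + ⟨E⟩/kT = ln(0.9239) + 0.02274/0.04481 = -0.07915 + 0.5075 = 0.43.

0.43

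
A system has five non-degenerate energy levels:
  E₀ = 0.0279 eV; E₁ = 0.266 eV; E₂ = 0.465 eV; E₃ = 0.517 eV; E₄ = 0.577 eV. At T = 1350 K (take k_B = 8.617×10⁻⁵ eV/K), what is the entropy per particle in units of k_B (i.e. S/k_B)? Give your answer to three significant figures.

0.551

k_BT = 8.617×10⁻⁵ × 1350 K = 0.11633 eV.
Eᵢ/kT = 0.23983, 2.2866, 3.9972, 4.4443, 4.9600.
Z = Σ e^(−Eᵢ/kT) = e^(−0.23983) + e^(−2.2866) + e^(−3.9972) + e^(−4.4443) + e^(−4.9600) = 0.78676 + 0.10161 + 0.018367 + 0.011745 + 0.0070129 = 0.92549.
⟨E⟩ = Σ EᵢPᵢ = 0.073084 eV.
S/k_B = ln Z + ⟨E⟩/kT = ln(0.92549) + 0.073084/0.11633 = -0.077432 + 0.62825 = 0.551.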